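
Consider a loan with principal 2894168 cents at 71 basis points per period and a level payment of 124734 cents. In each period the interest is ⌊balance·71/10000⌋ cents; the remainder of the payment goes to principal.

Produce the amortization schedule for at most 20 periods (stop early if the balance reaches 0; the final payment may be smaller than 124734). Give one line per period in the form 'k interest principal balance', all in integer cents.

1 20548 104186 2789982
2 19808 104926 2685056
3 19063 105671 2579385
4 18313 106421 2472964
5 17558 107176 2365788
6 16797 107937 2257851
7 16030 108704 2149147
8 15258 109476 2039671
9 14481 110253 1929418
10 13698 111036 1818382
11 12910 111824 1706558
12 12116 112618 1593940
13 11316 113418 1480522
14 10511 114223 1366299
15 9700 115034 1251265
16 8883 115851 1135414
17 8061 116673 1018741
18 7233 117501 901240
19 6398 118336 782904
20 5558 119176 663728

1. interest=⌊2894168·71/10000⌋=20548; principal=124734-20548=104186; balance=2894168-104186=2789982
2. interest=⌊2789982·71/10000⌋=19808; principal=124734-19808=104926; balance=2789982-104926=2685056
3. interest=⌊2685056·71/10000⌋=19063; principal=124734-19063=105671; balance=2685056-105671=2579385
4. interest=⌊2579385·71/10000⌋=18313; principal=124734-18313=106421; balance=2579385-106421=2472964
5. interest=⌊2472964·71/10000⌋=17558; principal=124734-17558=107176; balance=2472964-107176=2365788
6. interest=⌊2365788·71/10000⌋=16797; principal=124734-16797=107937; balance=2365788-107937=2257851
7. interest=⌊2257851·71/10000⌋=16030; principal=124734-16030=108704; balance=2257851-108704=2149147
8. interest=⌊2149147·71/10000⌋=15258; principal=124734-15258=109476; balance=2149147-109476=2039671
9. interest=⌊2039671·71/10000⌋=14481; principal=124734-14481=110253; balance=2039671-110253=1929418
10. interest=⌊1929418·71/10000⌋=13698; principal=124734-13698=111036; balance=1929418-111036=1818382
11. interest=⌊1818382·71/10000⌋=12910; principal=124734-12910=111824; balance=1818382-111824=1706558
12. interest=⌊1706558·71/10000⌋=12116; principal=124734-12116=112618; balance=1706558-112618=1593940
13. interest=⌊1593940·71/10000⌋=11316; principal=124734-11316=113418; balance=1593940-113418=1480522
14. interest=⌊1480522·71/10000⌋=10511; principal=124734-10511=114223; balance=1480522-114223=1366299
15. interest=⌊1366299·71/10000⌋=9700; principal=124734-9700=115034; balance=1366299-115034=1251265
16. interest=⌊1251265·71/10000⌋=8883; principal=124734-8883=115851; balance=1251265-115851=1135414
17. interest=⌊1135414·71/10000⌋=8061; principal=124734-8061=116673; balance=1135414-116673=1018741
18. interest=⌊1018741·71/10000⌋=7233; principal=124734-7233=117501; balance=1018741-117501=901240
19. interest=⌊901240·71/10000⌋=6398; principal=124734-6398=118336; balance=901240-118336=782904
20. interest=⌊782904·71/10000⌋=5558; principal=124734-5558=119176; balance=782904-119176=663728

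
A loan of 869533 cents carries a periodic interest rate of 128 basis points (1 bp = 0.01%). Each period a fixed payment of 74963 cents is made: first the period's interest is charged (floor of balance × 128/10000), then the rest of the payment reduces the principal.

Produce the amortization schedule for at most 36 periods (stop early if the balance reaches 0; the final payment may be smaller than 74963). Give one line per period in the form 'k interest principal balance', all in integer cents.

1. interest=⌊869533·128/10000⌋=11130; principal=74963-11130=63833; balance=869533-63833=805700
2. interest=⌊805700·128/10000⌋=10312; principal=74963-10312=64651; balance=805700-64651=741049
3. interest=⌊741049·128/10000⌋=9485; principal=74963-9485=65478; balance=741049-65478=675571
4. interest=⌊675571·128/10000⌋=8647; principal=74963-8647=66316; balance=675571-66316=609255
5. interest=⌊609255·128/10000⌋=7798; principal=74963-7798=67165; balance=609255-67165=542090
6. interest=⌊542090·128/10000⌋=6938; principal=74963-6938=68025; balance=542090-68025=474065
7. interest=⌊474065·128/10000⌋=6068; principal=74963-6068=68895; balance=474065-68895=405170
8. interest=⌊405170·128/10000⌋=5186; principal=74963-5186=69777; balance=405170-69777=335393
9. interest=⌊335393·128/10000⌋=4293; principal=74963-4293=70670; balance=335393-70670=264723
10. interest=⌊264723·128/10000⌋=3388; principal=74963-3388=71575; balance=264723-71575=193148
11. interest=⌊193148·128/10000⌋=2472; principal=74963-2472=72491; balance=193148-72491=120657
12. interest=⌊120657·128/10000⌋=1544; principal=74963-1544=73419; balance=120657-73419=47238
13. interest=⌊47238·128/10000⌋=604; principal=min(74963-604,47238)=47238; balance=47238-47238=0

1 11130 63833 805700
2 10312 64651 741049
3 9485 65478 675571
4 8647 66316 609255
5 7798 67165 542090
6 6938 68025 474065
7 6068 68895 405170
8 5186 69777 335393
9 4293 70670 264723
10 3388 71575 193148
11 2472 72491 120657
12 1544 73419 47238
13 604 47238 0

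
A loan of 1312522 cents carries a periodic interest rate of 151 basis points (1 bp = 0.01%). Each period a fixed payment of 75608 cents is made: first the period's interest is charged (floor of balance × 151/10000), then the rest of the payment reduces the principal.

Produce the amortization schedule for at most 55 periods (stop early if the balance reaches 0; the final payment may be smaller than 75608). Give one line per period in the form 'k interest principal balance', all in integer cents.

1 19819 55789 1256733
2 18976 56632 1200101
3 18121 57487 1142614
4 17253 58355 1084259
5 16372 59236 1025023
6 15477 60131 964892
7 14569 61039 903853
8 13648 61960 841893
9 12712 62896 778997
10 11762 63846 715151
11 10798 64810 650341
12 9820 65788 584553
13 8826 66782 517771
14 7818 67790 449981
15 6794 68814 381167
16 5755 69853 311314
17 4700 70908 240406
18 3630 71978 168428
19 2543 73065 95363
20 1439 74169 21194
21 320 21194 0

1. interest=⌊1312522·151/10000⌋=19819; principal=75608-19819=55789; balance=1312522-55789=1256733
2. interest=⌊1256733·151/10000⌋=18976; principal=75608-18976=56632; balance=1256733-56632=1200101
3. interest=⌊1200101·151/10000⌋=18121; principal=75608-18121=57487; balance=1200101-57487=1142614
4. interest=⌊1142614·151/10000⌋=17253; principal=75608-17253=58355; balance=1142614-58355=1084259
5. interest=⌊1084259·151/10000⌋=16372; principal=75608-16372=59236; balance=1084259-59236=1025023
6. interest=⌊1025023·151/10000⌋=15477; principal=75608-15477=60131; balance=1025023-60131=964892
7. interest=⌊964892·151/10000⌋=14569; principal=75608-14569=61039; balance=964892-61039=903853
8. interest=⌊903853·151/10000⌋=13648; principal=75608-13648=61960; balance=903853-61960=841893
9. interest=⌊841893·151/10000⌋=12712; principal=75608-12712=62896; balance=841893-62896=778997
10. interest=⌊778997·151/10000⌋=11762; principal=75608-11762=63846; balance=778997-63846=715151
11. interest=⌊715151·151/10000⌋=10798; principal=75608-10798=64810; balance=715151-64810=650341
12. interest=⌊650341·151/10000⌋=9820; principal=75608-9820=65788; balance=650341-65788=584553
13. interest=⌊584553·151/10000⌋=8826; principal=75608-8826=66782; balance=584553-66782=517771
14. interest=⌊517771·151/10000⌋=7818; principal=75608-7818=67790; balance=517771-67790=449981
15. interest=⌊449981·151/10000⌋=6794; principal=75608-6794=68814; balance=449981-68814=381167
16. interest=⌊381167·151/10000⌋=5755; principal=75608-5755=69853; balance=381167-69853=311314
17. interest=⌊311314·151/10000⌋=4700; principal=75608-4700=70908; balance=311314-70908=240406
18. interest=⌊240406·151/10000⌋=3630; principal=75608-3630=71978; balance=240406-71978=168428
19. interest=⌊168428·151/10000⌋=2543; principal=75608-2543=73065; balance=168428-73065=95363
20. interest=⌊95363·151/10000⌋=1439; principal=75608-1439=74169; balance=95363-74169=21194
21. interest=⌊21194·151/10000⌋=320; principal=min(75608-320,21194)=21194; balance=21194-21194=0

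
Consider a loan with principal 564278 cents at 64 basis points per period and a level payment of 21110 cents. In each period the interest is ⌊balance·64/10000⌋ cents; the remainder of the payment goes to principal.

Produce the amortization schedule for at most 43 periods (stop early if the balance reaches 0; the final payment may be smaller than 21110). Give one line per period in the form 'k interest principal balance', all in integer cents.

1 3611 17499 546779
2 3499 17611 529168
3 3386 17724 511444
4 3273 17837 493607
5 3159 17951 475656
6 3044 18066 457590
7 2928 18182 439408
8 2812 18298 421110
9 2695 18415 402695
10 2577 18533 384162
11 2458 18652 365510
12 2339 18771 346739
13 2219 18891 327848
14 2098 19012 308836
15 1976 19134 289702
16 1854 19256 270446
17 1730 19380 251066
18 1606 19504 231562
19 1481 19629 211933
20 1356 19754 192179
21 1229 19881 172298
22 1102 20008 152290
23 974 20136 132154
24 845 20265 111889
25 716 20394 91495
26 585 20525 70970
27 454 20656 50314
28 322 20788 29526
29 188 20922 8604
30 55 8604 0

1. interest=⌊564278·64/10000⌋=3611; principal=21110-3611=17499; balance=564278-17499=546779
2. interest=⌊546779·64/10000⌋=3499; principal=21110-3499=17611; balance=546779-17611=529168
3. interest=⌊529168·64/10000⌋=3386; principal=21110-3386=17724; balance=529168-17724=511444
4. interest=⌊511444·64/10000⌋=3273; principal=21110-3273=17837; balance=511444-17837=493607
5. interest=⌊493607·64/10000⌋=3159; principal=21110-3159=17951; balance=493607-17951=475656
6. interest=⌊475656·64/10000⌋=3044; principal=21110-3044=18066; balance=475656-18066=457590
7. interest=⌊457590·64/10000⌋=2928; principal=21110-2928=18182; balance=457590-18182=439408
8. interest=⌊439408·64/10000⌋=2812; principal=21110-2812=18298; balance=439408-18298=421110
9. interest=⌊421110·64/10000⌋=2695; principal=21110-2695=18415; balance=421110-18415=402695
10. interest=⌊402695·64/10000⌋=2577; principal=21110-2577=18533; balance=402695-18533=384162
11. interest=⌊384162·64/10000⌋=2458; principal=21110-2458=18652; balance=384162-18652=365510
12. interest=⌊365510·64/10000⌋=2339; principal=21110-2339=18771; balance=365510-18771=346739
13. interest=⌊346739·64/10000⌋=2219; principal=21110-2219=18891; balance=346739-18891=327848
14. interest=⌊327848·64/10000⌋=2098; principal=21110-2098=19012; balance=327848-19012=308836
15. interest=⌊308836·64/10000⌋=1976; principal=21110-1976=19134; balance=308836-19134=289702
16. interest=⌊289702·64/10000⌋=1854; principal=21110-1854=19256; balance=289702-19256=270446
17. interest=⌊270446·64/10000⌋=1730; principal=21110-1730=19380; balance=270446-19380=251066
18. interest=⌊251066·64/10000⌋=1606; principal=21110-1606=19504; balance=251066-19504=231562
19. interest=⌊231562·64/10000⌋=1481; principal=21110-1481=19629; balance=231562-19629=211933
20. interest=⌊211933·64/10000⌋=1356; principal=21110-1356=19754; balance=211933-19754=192179
21. interest=⌊192179·64/10000⌋=1229; principal=21110-1229=19881; balance=192179-19881=172298
22. interest=⌊172298·64/10000⌋=1102; principal=21110-1102=20008; balance=172298-20008=152290
23. interest=⌊152290·64/10000⌋=974; principal=21110-974=20136; balance=152290-20136=132154
24. interest=⌊132154·64/10000⌋=845; principal=21110-845=20265; balance=132154-20265=111889
25. interest=⌊111889·64/10000⌋=716; principal=21110-716=20394; balance=111889-20394=91495
26. interest=⌊91495·64/10000⌋=585; principal=21110-585=20525; balance=91495-20525=70970
27. interest=⌊70970·64/10000⌋=454; principal=21110-454=20656; balance=70970-20656=50314
28. interest=⌊50314·64/10000⌋=322; principal=21110-322=20788; balance=50314-20788=29526
29. interest=⌊29526·64/10000⌋=188; principal=21110-188=20922; balance=29526-20922=8604
30. interest=⌊8604·64/10000⌋=55; principal=min(21110-55,8604)=8604; balance=8604-8604=0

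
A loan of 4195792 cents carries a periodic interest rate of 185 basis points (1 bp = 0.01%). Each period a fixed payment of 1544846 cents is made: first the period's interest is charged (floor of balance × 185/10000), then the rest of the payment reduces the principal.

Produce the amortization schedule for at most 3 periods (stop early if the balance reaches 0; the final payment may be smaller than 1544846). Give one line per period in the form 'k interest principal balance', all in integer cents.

1. interest=⌊4195792·185/10000⌋=77622; principal=1544846-77622=1467224; balance=4195792-1467224=2728568
2. interest=⌊2728568·185/10000⌋=50478; principal=1544846-50478=1494368; balance=2728568-1494368=1234200
3. interest=⌊1234200·185/10000⌋=22832; principal=min(1544846-22832,1234200)=1234200; balance=1234200-1234200=0

1 77622 1467224 2728568
2 50478 1494368 1234200
3 22832 1234200 0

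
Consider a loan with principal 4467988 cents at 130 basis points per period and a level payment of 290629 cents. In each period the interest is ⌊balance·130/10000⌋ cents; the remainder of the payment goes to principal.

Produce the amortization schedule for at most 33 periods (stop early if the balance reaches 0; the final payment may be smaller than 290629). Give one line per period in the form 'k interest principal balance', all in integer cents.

1. interest=⌊4467988·130/10000⌋=58083; principal=290629-58083=232546; balance=4467988-232546=4235442
2. interest=⌊4235442·130/10000⌋=55060; principal=290629-55060=235569; balance=4235442-235569=3999873
3. interest=⌊3999873·130/10000⌋=51998; principal=290629-51998=238631; balance=3999873-238631=3761242
4. interest=⌊3761242·130/10000⌋=48896; principal=290629-48896=241733; balance=3761242-241733=3519509
5. interest=⌊3519509·130/10000⌋=45753; principal=290629-45753=244876; balance=3519509-244876=3274633
6. interest=⌊3274633·130/10000⌋=42570; principal=290629-42570=248059; balance=3274633-248059=3026574
7. interest=⌊3026574·130/10000⌋=39345; principal=290629-39345=251284; balance=3026574-251284=2775290
8. interest=⌊2775290·130/10000⌋=36078; principal=290629-36078=254551; balance=2775290-254551=2520739
9. interest=⌊2520739·130/10000⌋=32769; principal=290629-32769=257860; balance=2520739-257860=2262879
10. interest=⌊2262879·130/10000⌋=29417; principal=290629-29417=261212; balance=2262879-261212=2001667
11. interest=⌊2001667·130/10000⌋=26021; principal=290629-26021=264608; balance=2001667-264608=1737059
12. interest=⌊1737059·130/10000⌋=22581; principal=290629-22581=268048; balance=1737059-268048=1469011
13. interest=⌊1469011·130/10000⌋=19097; principal=290629-19097=271532; balance=1469011-271532=1197479
14. interest=⌊1197479·130/10000⌋=15567; principal=290629-15567=275062; balance=1197479-275062=922417
15. interest=⌊922417·130/10000⌋=11991; principal=290629-11991=278638; balance=922417-278638=643779
16. interest=⌊643779·130/10000⌋=8369; principal=290629-8369=282260; balance=643779-282260=361519
17. interest=⌊361519·130/10000⌋=4699; principal=290629-4699=285930; balance=361519-285930=75589
18. interest=⌊75589·130/10000⌋=982; principal=min(290629-982,75589)=75589; balance=75589-75589=0

1 58083 232546 4235442
2 55060 235569 3999873
3 51998 238631 3761242
4 48896 241733 3519509
5 45753 244876 3274633
6 42570 248059 3026574
7 39345 251284 2775290
8 36078 254551 2520739
9 32769 257860 2262879
10 29417 261212 2001667
11 26021 264608 1737059
12 22581 268048 1469011
13 19097 271532 1197479
14 15567 275062 922417
15 11991 278638 643779
16 8369 282260 361519
17 4699 285930 75589
18 982 75589 0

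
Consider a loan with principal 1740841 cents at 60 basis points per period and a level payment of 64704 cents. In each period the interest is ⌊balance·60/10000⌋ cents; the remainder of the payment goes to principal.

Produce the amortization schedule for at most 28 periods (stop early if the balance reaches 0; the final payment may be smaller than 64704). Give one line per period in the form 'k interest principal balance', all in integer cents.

1. interest=⌊1740841·60/10000⌋=10445; principal=64704-10445=54259; balance=1740841-54259=1686582
2. interest=⌊1686582·60/10000⌋=10119; principal=64704-10119=54585; balance=1686582-54585=1631997
3. interest=⌊1631997·60/10000⌋=9791; principal=64704-9791=54913; balance=1631997-54913=1577084
4. interest=⌊1577084·60/10000⌋=9462; principal=64704-9462=55242; balance=1577084-55242=1521842
5. interest=⌊1521842·60/10000⌋=9131; principal=64704-9131=55573; balance=1521842-55573=1466269
6. interest=⌊1466269·60/10000⌋=8797; principal=64704-8797=55907; balance=1466269-55907=1410362
7. interest=⌊1410362·60/10000⌋=8462; principal=64704-8462=56242; balance=1410362-56242=1354120
8. interest=⌊1354120·60/10000⌋=8124; principal=64704-8124=56580; balance=1354120-56580=1297540
9. interest=⌊1297540·60/10000⌋=7785; principal=64704-7785=56919; balance=1297540-56919=1240621
10. interest=⌊1240621·60/10000⌋=7443; principal=64704-7443=57261; balance=1240621-57261=1183360
11. interest=⌊1183360·60/10000⌋=7100; principal=64704-7100=57604; balance=1183360-57604=1125756
12. interest=⌊1125756·60/10000⌋=6754; principal=64704-6754=57950; balance=1125756-57950=1067806
13. interest=⌊1067806·60/10000⌋=6406; principal=64704-6406=58298; balance=1067806-58298=1009508
14. interest=⌊1009508·60/10000⌋=6057; principal=64704-6057=58647; balance=1009508-58647=950861
15. interest=⌊950861·60/10000⌋=5705; principal=64704-5705=58999; balance=950861-58999=891862
16. interest=⌊891862·60/10000⌋=5351; principal=64704-5351=59353; balance=891862-59353=832509
17. interest=⌊832509·60/10000⌋=4995; principal=64704-4995=59709; balance=832509-59709=772800
18. interest=⌊772800·60/10000⌋=4636; principal=64704-4636=60068; balance=772800-60068=712732
19. interest=⌊712732·60/10000⌋=4276; principal=64704-4276=60428; balance=712732-60428=652304
20. interest=⌊652304·60/10000⌋=3913; principal=64704-3913=60791; balance=652304-60791=591513
21. interest=⌊591513·60/10000⌋=3549; principal=64704-3549=61155; balance=591513-61155=530358
22. interest=⌊530358·60/10000⌋=3182; principal=64704-3182=61522; balance=530358-61522=468836
23. interest=⌊468836·60/10000⌋=2813; principal=64704-2813=61891; balance=468836-61891=406945
24. interest=⌊406945·60/10000⌋=2441; principal=64704-2441=62263; balance=406945-62263=344682
25. interest=⌊344682·60/10000⌋=2068; principal=64704-2068=62636; balance=344682-62636=282046
26. interest=⌊282046·60/10000⌋=1692; principal=64704-1692=63012; balance=282046-63012=219034
27. interest=⌊219034·60/10000⌋=1314; principal=64704-1314=63390; balance=219034-63390=155644
28. interest=⌊155644·60/10000⌋=933; principal=64704-933=63771; balance=155644-63771=91873

1 10445 54259 1686582
2 10119 54585 1631997
3 9791 54913 1577084
4 9462 55242 1521842
5 9131 55573 1466269
6 8797 55907 1410362
7 8462 56242 1354120
8 8124 56580 1297540
9 7785 56919 1240621
10 7443 57261 1183360
11 7100 57604 1125756
12 6754 57950 1067806
13 6406 58298 1009508
14 6057 58647 950861
15 5705 58999 891862
16 5351 59353 832509
17 4995 59709 772800
18 4636 60068 712732
19 4276 60428 652304
20 3913 60791 591513
21 3549 61155 530358
22 3182 61522 468836
23 2813 61891 406945
24 2441 62263 344682
25 2068 62636 282046
26 1692 63012 219034
27 1314 63390 155644
28 933 63771 91873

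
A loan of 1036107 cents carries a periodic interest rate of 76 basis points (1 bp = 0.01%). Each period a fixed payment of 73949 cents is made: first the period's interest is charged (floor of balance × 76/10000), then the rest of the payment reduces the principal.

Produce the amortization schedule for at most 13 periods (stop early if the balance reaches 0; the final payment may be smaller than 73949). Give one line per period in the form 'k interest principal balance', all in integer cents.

1. interest=⌊1036107·76/10000⌋=7874; principal=73949-7874=66075; balance=1036107-66075=970032
2. interest=⌊970032·76/10000⌋=7372; principal=73949-7372=66577; balance=970032-66577=903455
3. interest=⌊903455·76/10000⌋=6866; principal=73949-6866=67083; balance=903455-67083=836372
4. interest=⌊836372·76/10000⌋=6356; principal=73949-6356=67593; balance=836372-67593=768779
5. interest=⌊768779·76/10000⌋=5842; principal=73949-5842=68107; balance=768779-68107=700672
6. interest=⌊700672·76/10000⌋=5325; principal=73949-5325=68624; balance=700672-68624=632048
7. interest=⌊632048·76/10000⌋=4803; principal=73949-4803=69146; balance=632048-69146=562902
8. interest=⌊562902·76/10000⌋=4278; principal=73949-4278=69671; balance=562902-69671=493231
9. interest=⌊493231·76/10000⌋=3748; principal=73949-3748=70201; balance=493231-70201=423030
10. interest=⌊423030·76/10000⌋=3215; principal=73949-3215=70734; balance=423030-70734=352296
11. interest=⌊352296·76/10000⌋=2677; principal=73949-2677=71272; balance=352296-71272=281024
12. interest=⌊281024·76/10000⌋=2135; principal=73949-2135=71814; balance=281024-71814=209210
13. interest=⌊209210·76/10000⌋=1589; principal=73949-1589=72360; balance=209210-72360=136850

1 7874 66075 970032
2 7372 66577 903455
3 6866 67083 836372
4 6356 67593 768779
5 5842 68107 700672
6 5325 68624 632048
7 4803 69146 562902
8 4278 69671 493231
9 3748 70201 423030
10 3215 70734 352296
11 2677 71272 281024
12 2135 71814 209210
13 1589 72360 136850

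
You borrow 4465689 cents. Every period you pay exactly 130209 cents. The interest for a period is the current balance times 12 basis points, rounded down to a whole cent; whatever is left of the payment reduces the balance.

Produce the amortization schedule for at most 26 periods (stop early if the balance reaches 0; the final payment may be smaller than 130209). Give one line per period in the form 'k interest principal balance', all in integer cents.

1 5358 124851 4340838
2 5209 125000 4215838
3 5059 125150 4090688
4 4908 125301 3965387
5 4758 125451 3839936
6 4607 125602 3714334
7 4457 125752 3588582
8 4306 125903 3462679
9 4155 126054 3336625
10 4003 126206 3210419
11 3852 126357 3084062
12 3700 126509 2957553
13 3549 126660 2830893
14 3397 126812 2704081
15 3244 126965 2577116
16 3092 127117 2449999
17 2939 127270 2322729
18 2787 127422 2195307
19 2634 127575 2067732
20 2481 127728 1940004
21 2328 127881 1812123
22 2174 128035 1684088
23 2020 128189 1555899
24 1867 128342 1427557
25 1713 128496 1299061
26 1558 128651 1170410

1. interest=⌊4465689·12/10000⌋=5358; principal=130209-5358=124851; balance=4465689-124851=4340838
2. interest=⌊4340838·12/10000⌋=5209; principal=130209-5209=125000; balance=4340838-125000=4215838
3. interest=⌊4215838·12/10000⌋=5059; principal=130209-5059=125150; balance=4215838-125150=4090688
4. interest=⌊4090688·12/10000⌋=4908; principal=130209-4908=125301; balance=4090688-125301=3965387
5. interest=⌊3965387·12/10000⌋=4758; principal=130209-4758=125451; balance=3965387-125451=3839936
6. interest=⌊3839936·12/10000⌋=4607; principal=130209-4607=125602; balance=3839936-125602=3714334
7. interest=⌊3714334·12/10000⌋=4457; principal=130209-4457=125752; balance=3714334-125752=3588582
8. interest=⌊3588582·12/10000⌋=4306; principal=130209-4306=125903; balance=3588582-125903=3462679
9. interest=⌊3462679·12/10000⌋=4155; principal=130209-4155=126054; balance=3462679-126054=3336625
10. interest=⌊3336625·12/10000⌋=4003; principal=130209-4003=126206; balance=3336625-126206=3210419
11. interest=⌊3210419·12/10000⌋=3852; principal=130209-3852=126357; balance=3210419-126357=3084062
12. interest=⌊3084062·12/10000⌋=3700; principal=130209-3700=126509; balance=3084062-126509=2957553
13. interest=⌊2957553·12/10000⌋=3549; principal=130209-3549=126660; balance=2957553-126660=2830893
14. interest=⌊2830893·12/10000⌋=3397; principal=130209-3397=126812; balance=2830893-126812=2704081
15. interest=⌊2704081·12/10000⌋=3244; principal=130209-3244=126965; balance=2704081-126965=2577116
16. interest=⌊2577116·12/10000⌋=3092; principal=130209-3092=127117; balance=2577116-127117=2449999
17. interest=⌊2449999·12/10000⌋=2939; principal=130209-2939=127270; balance=2449999-127270=2322729
18. interest=⌊2322729·12/10000⌋=2787; principal=130209-2787=127422; balance=2322729-127422=2195307
19. interest=⌊2195307·12/10000⌋=2634; principal=130209-2634=127575; balance=2195307-127575=2067732
20. interest=⌊2067732·12/10000⌋=2481; principal=130209-2481=127728; balance=2067732-127728=1940004
21. interest=⌊1940004·12/10000⌋=2328; principal=130209-2328=127881; balance=1940004-127881=1812123
22. interest=⌊1812123·12/10000⌋=2174; principal=130209-2174=128035; balance=1812123-128035=1684088
23. interest=⌊1684088·12/10000⌋=2020; principal=130209-2020=128189; balance=1684088-128189=1555899
24. interest=⌊1555899·12/10000⌋=1867; principal=130209-1867=128342; balance=1555899-128342=1427557
25. interest=⌊1427557·12/10000⌋=1713; principal=130209-1713=128496; balance=1427557-128496=1299061
26. interest=⌊1299061·12/10000⌋=1558; principal=130209-1558=128651; balance=1299061-128651=1170410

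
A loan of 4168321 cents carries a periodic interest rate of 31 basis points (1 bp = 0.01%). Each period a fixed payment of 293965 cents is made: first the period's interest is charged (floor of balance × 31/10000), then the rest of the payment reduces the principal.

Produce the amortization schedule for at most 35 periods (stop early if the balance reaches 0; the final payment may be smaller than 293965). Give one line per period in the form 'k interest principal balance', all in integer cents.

1 12921 281044 3887277
2 12050 281915 3605362
3 11176 282789 3322573
4 10299 283666 3038907
5 9420 284545 2754362
6 8538 285427 2468935
7 7653 286312 2182623
8 6766 287199 1895424
9 5875 288090 1607334
10 4982 288983 1318351
11 4086 289879 1028472
12 3188 290777 737695
13 2286 291679 446016
14 1382 292583 153433
15 475 153433 0

1. interest=⌊4168321·31/10000⌋=12921; principal=293965-12921=281044; balance=4168321-281044=3887277
2. interest=⌊3887277·31/10000⌋=12050; principal=293965-12050=281915; balance=3887277-281915=3605362
3. interest=⌊3605362·31/10000⌋=11176; principal=293965-11176=282789; balance=3605362-282789=3322573
4. interest=⌊3322573·31/10000⌋=10299; principal=293965-10299=283666; balance=3322573-283666=3038907
5. interest=⌊3038907·31/10000⌋=9420; principal=293965-9420=284545; balance=3038907-284545=2754362
6. interest=⌊2754362·31/10000⌋=8538; principal=293965-8538=285427; balance=2754362-285427=2468935
7. interest=⌊2468935·31/10000⌋=7653; principal=293965-7653=286312; balance=2468935-286312=2182623
8. interest=⌊2182623·31/10000⌋=6766; principal=293965-6766=287199; balance=2182623-287199=1895424
9. interest=⌊1895424·31/10000⌋=5875; principal=293965-5875=288090; balance=1895424-288090=1607334
10. interest=⌊1607334·31/10000⌋=4982; principal=293965-4982=288983; balance=1607334-288983=1318351
11. interest=⌊1318351·31/10000⌋=4086; principal=293965-4086=289879; balance=1318351-289879=1028472
12. interest=⌊1028472·31/10000⌋=3188; principal=293965-3188=290777; balance=1028472-290777=737695
13. interest=⌊737695·31/10000⌋=2286; principal=293965-2286=291679; balance=737695-291679=446016
14. interest=⌊446016·31/10000⌋=1382; principal=293965-1382=292583; balance=446016-292583=153433
15. interest=⌊153433·31/10000⌋=475; principal=min(293965-475,153433)=153433; balance=153433-153433=0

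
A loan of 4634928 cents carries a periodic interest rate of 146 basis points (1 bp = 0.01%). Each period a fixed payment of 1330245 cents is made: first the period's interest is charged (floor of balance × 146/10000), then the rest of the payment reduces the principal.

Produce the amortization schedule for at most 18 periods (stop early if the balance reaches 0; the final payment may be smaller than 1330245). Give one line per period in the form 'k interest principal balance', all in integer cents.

1 67669 1262576 3372352
2 49236 1281009 2091343
3 30533 1299712 791631
4 11557 791631 0

1. interest=⌊4634928·146/10000⌋=67669; principal=1330245-67669=1262576; balance=4634928-1262576=3372352
2. interest=⌊3372352·146/10000⌋=49236; principal=1330245-49236=1281009; balance=3372352-1281009=2091343
3. interest=⌊2091343·146/10000⌋=30533; principal=1330245-30533=1299712; balance=2091343-1299712=791631
4. interest=⌊791631·146/10000⌋=11557; principal=min(1330245-11557,791631)=791631; balance=791631-791631=0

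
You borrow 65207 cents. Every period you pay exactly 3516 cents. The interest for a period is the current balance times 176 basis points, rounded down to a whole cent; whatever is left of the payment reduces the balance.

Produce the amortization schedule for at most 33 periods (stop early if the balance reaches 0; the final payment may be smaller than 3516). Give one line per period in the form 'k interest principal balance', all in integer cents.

1 1147 2369 62838
2 1105 2411 60427
3 1063 2453 57974
4 1020 2496 55478
5 976 2540 52938
6 931 2585 50353
7 886 2630 47723
8 839 2677 45046
9 792 2724 42322
10 744 2772 39550
11 696 2820 36730
12 646 2870 33860
13 595 2921 30939
14 544 2972 27967
15 492 3024 24943
16 438 3078 21865
17 384 3132 18733
18 329 3187 15546
19 273 3243 12303
20 216 3300 9003
21 158 3358 5645
22 99 3417 2228
23 39 2228 0

1. interest=⌊65207·176/10000⌋=1147; principal=3516-1147=2369; balance=65207-2369=62838
2. interest=⌊62838·176/10000⌋=1105; principal=3516-1105=2411; balance=62838-2411=60427
3. interest=⌊60427·176/10000⌋=1063; principal=3516-1063=2453; balance=60427-2453=57974
4. interest=⌊57974·176/10000⌋=1020; principal=3516-1020=2496; balance=57974-2496=55478
5. interest=⌊55478·176/10000⌋=976; principal=3516-976=2540; balance=55478-2540=52938
6. interest=⌊52938·176/10000⌋=931; principal=3516-931=2585; balance=52938-2585=50353
7. interest=⌊50353·176/10000⌋=886; principal=3516-886=2630; balance=50353-2630=47723
8. interest=⌊47723·176/10000⌋=839; principal=3516-839=2677; balance=47723-2677=45046
9. interest=⌊45046·176/10000⌋=792; principal=3516-792=2724; balance=45046-2724=42322
10. interest=⌊42322·176/10000⌋=744; principal=3516-744=2772; balance=42322-2772=39550
11. interest=⌊39550·176/10000⌋=696; principal=3516-696=2820; balance=39550-2820=36730
12. interest=⌊36730·176/10000⌋=646; principal=3516-646=2870; balance=36730-2870=33860
13. interest=⌊33860·176/10000⌋=595; principal=3516-595=2921; balance=33860-2921=30939
14. interest=⌊30939·176/10000⌋=544; principal=3516-544=2972; balance=30939-2972=27967
15. interest=⌊27967·176/10000⌋=492; principal=3516-492=3024; balance=27967-3024=24943
16. interest=⌊24943·176/10000⌋=438; principal=3516-438=3078; balance=24943-3078=21865
17. interest=⌊21865·176/10000⌋=384; principal=3516-384=3132; balance=21865-3132=18733
18. interest=⌊18733·176/10000⌋=329; principal=3516-329=3187; balance=18733-3187=15546
19. interest=⌊15546·176/10000⌋=273; principal=3516-273=3243; balance=15546-3243=12303
20. interest=⌊12303·176/10000⌋=216; principal=3516-216=3300; balance=12303-3300=9003
21. interest=⌊9003·176/10000⌋=158; principal=3516-158=3358; balance=9003-3358=5645
22. interest=⌊5645·176/10000⌋=99; principal=3516-99=3417; balance=5645-3417=2228
23. interest=⌊2228·176/10000⌋=39; principal=min(3516-39,2228)=2228; balance=2228-2228=0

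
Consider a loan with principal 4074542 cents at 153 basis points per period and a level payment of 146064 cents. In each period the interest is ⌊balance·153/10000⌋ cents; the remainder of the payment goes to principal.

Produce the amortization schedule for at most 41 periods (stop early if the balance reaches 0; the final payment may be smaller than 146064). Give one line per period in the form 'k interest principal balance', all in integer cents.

1 62340 83724 3990818
2 61059 85005 3905813
3 59758 86306 3819507
4 58438 87626 3731881
5 57097 88967 3642914
6 55736 90328 3552586
7 54354 91710 3460876
8 52951 93113 3367763
9 51526 94538 3273225
10 50080 95984 3177241
11 48611 97453 3079788
12 47120 98944 2980844
13 45606 100458 2880386
14 44069 101995 2778391
15 42509 103555 2674836
16 40924 105140 2569696
17 39316 106748 2462948
18 37683 108381 2354567
19 36024 110040 2244527
20 34341 111723 2132804
21 32631 113433 2019371
22 30896 115168 1904203
23 29134 116930 1787273
24 27345 118719 1668554
25 25528 120536 1548018
26 23684 122380 1425638
27 21812 124252 1301386
28 19911 126153 1175233
29 17981 128083 1047150
30 16021 130043 917107
31 14031 132033 785074
32 12011 134053 651021
33 9960 136104 514917
34 7878 138186 376731
35 5763 140301 236430
36 3617 142447 93983
37 1437 93983 0

1. interest=⌊4074542·153/10000⌋=62340; principal=146064-62340=83724; balance=4074542-83724=3990818
2. interest=⌊3990818·153/10000⌋=61059; principal=146064-61059=85005; balance=3990818-85005=3905813
3. interest=⌊3905813·153/10000⌋=59758; principal=146064-59758=86306; balance=3905813-86306=3819507
4. interest=⌊3819507·153/10000⌋=58438; principal=146064-58438=87626; balance=3819507-87626=3731881
5. interest=⌊3731881·153/10000⌋=57097; principal=146064-57097=88967; balance=3731881-88967=3642914
6. interest=⌊3642914·153/10000⌋=55736; principal=146064-55736=90328; balance=3642914-90328=3552586
7. interest=⌊3552586·153/10000⌋=54354; principal=146064-54354=91710; balance=3552586-91710=3460876
8. interest=⌊3460876·153/10000⌋=52951; principal=146064-52951=93113; balance=3460876-93113=3367763
9. interest=⌊3367763·153/10000⌋=51526; principal=146064-51526=94538; balance=3367763-94538=3273225
10. interest=⌊3273225·153/10000⌋=50080; principal=146064-50080=95984; balance=3273225-95984=3177241
11. interest=⌊3177241·153/10000⌋=48611; principal=146064-48611=97453; balance=3177241-97453=3079788
12. interest=⌊3079788·153/10000⌋=47120; principal=146064-47120=98944; balance=3079788-98944=2980844
13. interest=⌊2980844·153/10000⌋=45606; principal=146064-45606=100458; balance=2980844-100458=2880386
14. interest=⌊2880386·153/10000⌋=44069; principal=146064-44069=101995; balance=2880386-101995=2778391
15. interest=⌊2778391·153/10000⌋=42509; principal=146064-42509=103555; balance=2778391-103555=2674836
16. interest=⌊2674836·153/10000⌋=40924; principal=146064-40924=105140; balance=2674836-105140=2569696
17. interest=⌊2569696·153/10000⌋=39316; principal=146064-39316=106748; balance=2569696-106748=2462948
18. interest=⌊2462948·153/10000⌋=37683; principal=146064-37683=108381; balance=2462948-108381=2354567
19. interest=⌊2354567·153/10000⌋=36024; principal=146064-36024=110040; balance=2354567-110040=2244527
20. interest=⌊2244527·153/10000⌋=34341; principal=146064-34341=111723; balance=2244527-111723=2132804
21. interest=⌊2132804·153/10000⌋=32631; principal=146064-32631=113433; balance=2132804-113433=2019371
22. interest=⌊2019371·153/10000⌋=30896; principal=146064-30896=115168; balance=2019371-115168=1904203
23. interest=⌊1904203·153/10000⌋=29134; principal=146064-29134=116930; balance=1904203-116930=1787273
24. interest=⌊1787273·153/10000⌋=27345; principal=146064-27345=118719; balance=1787273-118719=1668554
25. interest=⌊1668554·153/10000⌋=25528; principal=146064-25528=120536; balance=1668554-120536=1548018
26. interest=⌊1548018·153/10000⌋=23684; principal=146064-23684=122380; balance=1548018-122380=1425638
27. interest=⌊1425638·153/10000⌋=21812; principal=146064-21812=124252; balance=1425638-124252=1301386
28. interest=⌊1301386·153/10000⌋=19911; principal=146064-19911=126153; balance=1301386-126153=1175233
29. interest=⌊1175233·153/10000⌋=17981; principal=146064-17981=128083; balance=1175233-128083=1047150
30. interest=⌊1047150·153/10000⌋=16021; principal=146064-16021=130043; balance=1047150-130043=917107
31. interest=⌊917107·153/10000⌋=14031; principal=146064-14031=132033; balance=917107-132033=785074
32. interest=⌊785074·153/10000⌋=12011; principal=146064-12011=134053; balance=785074-134053=651021
33. interest=⌊651021·153/10000⌋=9960; principal=146064-9960=136104; balance=651021-136104=514917
34. interest=⌊514917·153/10000⌋=7878; principal=146064-7878=138186; balance=514917-138186=376731
35. interest=⌊376731·153/10000⌋=5763; principal=146064-5763=140301; balance=376731-140301=236430
36. interest=⌊236430·153/10000⌋=3617; principal=146064-3617=142447; balance=236430-142447=93983
37. interest=⌊93983·153/10000⌋=1437; principal=min(146064-1437,93983)=93983; balance=93983-93983=0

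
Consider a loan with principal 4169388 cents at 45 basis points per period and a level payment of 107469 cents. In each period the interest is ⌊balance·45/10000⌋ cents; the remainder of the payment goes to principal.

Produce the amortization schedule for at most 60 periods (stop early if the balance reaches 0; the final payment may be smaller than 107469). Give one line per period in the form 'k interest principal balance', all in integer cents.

1 18762 88707 4080681
2 18363 89106 3991575
3 17962 89507 3902068
4 17559 89910 3812158
5 17154 90315 3721843
6 16748 90721 3631122
7 16340 91129 3539993
8 15929 91540 3448453
9 15518 91951 3356502
10 15104 92365 3264137
11 14688 92781 3171356
12 14271 93198 3078158
13 13851 93618 2984540
14 13430 94039 2890501
15 13007 94462 2796039
16 12582 94887 2701152
17 12155 95314 2605838
18 11726 95743 2510095
19 11295 96174 2413921
20 10862 96607 2317314
21 10427 97042 2220272
22 9991 97478 2122794
23 9552 97917 2024877
24 9111 98358 1926519
25 8669 98800 1827719
26 8224 99245 1728474
27 7778 99691 1628783
28 7329 100140 1528643
29 6878 100591 1428052
30 6426 101043 1327009
31 5971 101498 1225511
32 5514 101955 1123556
33 5056 102413 1021143
34 4595 102874 918269
35 4132 103337 814932
36 3667 103802 711130
37 3200 104269 606861
38 2730 104739 502122
39 2259 105210 396912
40 1786 105683 291229
41 1310 106159 185070
42 832 106637 78433
43 352 78433 0

1. interest=⌊4169388·45/10000⌋=18762; principal=107469-18762=88707; balance=4169388-88707=4080681
2. interest=⌊4080681·45/10000⌋=18363; principal=107469-18363=89106; balance=4080681-89106=3991575
3. interest=⌊3991575·45/10000⌋=17962; principal=107469-17962=89507; balance=3991575-89507=3902068
4. interest=⌊3902068·45/10000⌋=17559; principal=107469-17559=89910; balance=3902068-89910=3812158
5. interest=⌊3812158·45/10000⌋=17154; principal=107469-17154=90315; balance=3812158-90315=3721843
6. interest=⌊3721843·45/10000⌋=16748; principal=107469-16748=90721; balance=3721843-90721=3631122
7. interest=⌊3631122·45/10000⌋=16340; principal=107469-16340=91129; balance=3631122-91129=3539993
8. interest=⌊3539993·45/10000⌋=15929; principal=107469-15929=91540; balance=3539993-91540=3448453
9. interest=⌊3448453·45/10000⌋=15518; principal=107469-15518=91951; balance=3448453-91951=3356502
10. interest=⌊3356502·45/10000⌋=15104; principal=107469-15104=92365; balance=3356502-92365=3264137
11. interest=⌊3264137·45/10000⌋=14688; principal=107469-14688=92781; balance=3264137-92781=3171356
12. interest=⌊3171356·45/10000⌋=14271; principal=107469-14271=93198; balance=3171356-93198=3078158
13. interest=⌊3078158·45/10000⌋=13851; principal=107469-13851=93618; balance=3078158-93618=2984540
14. interest=⌊2984540·45/10000⌋=13430; principal=107469-13430=94039; balance=2984540-94039=2890501
15. interest=⌊2890501·45/10000⌋=13007; principal=107469-13007=94462; balance=2890501-94462=2796039
16. interest=⌊2796039·45/10000⌋=12582; principal=107469-12582=94887; balance=2796039-94887=2701152
17. interest=⌊2701152·45/10000⌋=12155; principal=107469-12155=95314; balance=2701152-95314=2605838
18. interest=⌊2605838·45/10000⌋=11726; principal=107469-11726=95743; balance=2605838-95743=2510095
19. interest=⌊2510095·45/10000⌋=11295; principal=107469-11295=96174; balance=2510095-96174=2413921
20. interest=⌊2413921·45/10000⌋=10862; principal=107469-10862=96607; balance=2413921-96607=2317314
21. interest=⌊2317314·45/10000⌋=10427; principal=107469-10427=97042; balance=2317314-97042=2220272
22. interest=⌊2220272·45/10000⌋=9991; principal=107469-9991=97478; balance=2220272-97478=2122794
23. interest=⌊2122794·45/10000⌋=9552; principal=107469-9552=97917; balance=2122794-97917=2024877
24. interest=⌊2024877·45/10000⌋=9111; principal=107469-9111=98358; balance=2024877-98358=1926519
25. interest=⌊1926519·45/10000⌋=8669; principal=107469-8669=98800; balance=1926519-98800=1827719
26. interest=⌊1827719·45/10000⌋=8224; principal=107469-8224=99245; balance=1827719-99245=1728474
27. interest=⌊1728474·45/10000⌋=7778; principal=107469-7778=99691; balance=1728474-99691=1628783
28. interest=⌊1628783·45/10000⌋=7329; principal=107469-7329=100140; balance=1628783-100140=1528643
29. interest=⌊1528643·45/10000⌋=6878; principal=107469-6878=100591; balance=1528643-100591=1428052
30. interest=⌊1428052·45/10000⌋=6426; principal=107469-6426=101043; balance=1428052-101043=1327009
31. interest=⌊1327009·45/10000⌋=5971; principal=107469-5971=101498; balance=1327009-101498=1225511
32. interest=⌊1225511·45/10000⌋=5514; principal=107469-5514=101955; balance=1225511-101955=1123556
33. interest=⌊1123556·45/10000⌋=5056; principal=107469-5056=102413; balance=1123556-102413=1021143
34. interest=⌊1021143·45/10000⌋=4595; principal=107469-4595=102874; balance=1021143-102874=918269
35. interest=⌊918269·45/10000⌋=4132; principal=107469-4132=103337; balance=918269-103337=814932
36. interest=⌊814932·45/10000⌋=3667; principal=107469-3667=103802; balance=814932-103802=711130
37. interest=⌊711130·45/10000⌋=3200; principal=107469-3200=104269; balance=711130-104269=606861
38. interest=⌊606861·45/10000⌋=2730; principal=107469-2730=104739; balance=606861-104739=502122
39. interest=⌊502122·45/10000⌋=2259; principal=107469-2259=105210; balance=502122-105210=396912
40. interest=⌊396912·45/10000⌋=1786; principal=107469-1786=105683; balance=396912-105683=291229
41. interest=⌊291229·45/10000⌋=1310; principal=107469-1310=106159; balance=291229-106159=185070
42. interest=⌊185070·45/10000⌋=832; principal=107469-832=106637; balance=185070-106637=78433
43. interest=⌊78433·45/10000⌋=352; principal=min(107469-352,78433)=78433; balance=78433-78433=0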